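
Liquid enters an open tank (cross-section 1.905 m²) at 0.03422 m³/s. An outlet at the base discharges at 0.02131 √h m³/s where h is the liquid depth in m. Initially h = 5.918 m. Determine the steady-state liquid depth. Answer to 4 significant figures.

Volume balance on the tank: A dh/dt = Q_in − 0.02131 √h. At steady state dh/dt = 0:
Q_in = 0.02131 √h_ss ⇒ √h_ss = 0.03422/0.02131 = 1.60582.
h_ss = 1.60582² = 2.57865 m. (Since h₀ = 5.918 m > h_ss, the level will fall toward this value.)

2.579 m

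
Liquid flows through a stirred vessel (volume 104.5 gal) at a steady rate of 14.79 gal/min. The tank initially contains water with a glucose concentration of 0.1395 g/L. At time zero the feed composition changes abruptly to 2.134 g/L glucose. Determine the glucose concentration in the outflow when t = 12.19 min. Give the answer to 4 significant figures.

1.779 g/L

Mass balance on the solute (V constant): V dC/dt = Q(C_in − C).
Time constant τ = V/Q = 104.5/14.79 = 7.06558 min.
Solution: C(t) = C_in + (C₀ − C_in) e^(−t/τ).
C(12.19) = 2.134 + (0.1395 − 2.134)·e^(−12.19/7.06558) = 2.134 + (-1.99450)·0.178126 = 1.77873 g/L.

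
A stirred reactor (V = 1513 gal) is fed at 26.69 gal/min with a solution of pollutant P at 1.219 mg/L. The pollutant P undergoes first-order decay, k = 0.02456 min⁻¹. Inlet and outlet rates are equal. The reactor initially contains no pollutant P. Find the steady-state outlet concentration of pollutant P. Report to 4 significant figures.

V dC/dt = Q(C_in − C) − k V C.
Steady state (dC/dt = 0): C_ss = Q C_in/(Q + kV) = C_in/(1 + kV/Q).
C_ss = 26.69·1.219/(26.69 + 0.02456·1513) = 32.5351/63.8493 = 0.509561 mg/L.

0.5096 mg/L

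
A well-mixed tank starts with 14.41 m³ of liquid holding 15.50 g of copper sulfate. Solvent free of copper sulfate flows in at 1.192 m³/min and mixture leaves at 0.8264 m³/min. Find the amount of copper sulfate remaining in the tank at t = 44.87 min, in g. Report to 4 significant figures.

Total volume: dV/dt = Q_in − Q_out = 0.365600 m³/min, so V(t) = 14.41 + 0.365600 t and V(44.87) = 30.8145 m³.
Species balance (pure solvent in): dm/dt = −Q_out · m/V(t).
Separate: dm/m = −Q_out dt/V(t) ⇒ ln(m/m₀) = −(Q_out/(Q_in−Q_out)) ln(V/V₀).
m = m₀ (V₀/V)^(Q_out/(Q_in−Q_out)) = 15.50 × (14.41/30.8145)^(2.26039) = 2.78097 g.

2.781 g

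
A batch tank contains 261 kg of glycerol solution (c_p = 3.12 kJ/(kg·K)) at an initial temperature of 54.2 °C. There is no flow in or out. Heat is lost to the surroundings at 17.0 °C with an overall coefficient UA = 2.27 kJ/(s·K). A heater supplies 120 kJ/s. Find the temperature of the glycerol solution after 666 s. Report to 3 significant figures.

67.4 °C

Lumped-capacitance energy balance: M c_p dT/dt = UA(T_amb − T) + Q̇.
dT/dt = (T_ss − T)/τ with T_ss = T_amb + Q̇/UA = 17.0 + 120/2.27 = 69.863 °C, τ = M c_p/UA = 261·3.12/2.27 = 358.73 s.
This is linear first-order; T(t) = T_ss + (T₀ − T_ss) e^(−t/τ).
T(666) = 69.863 + (-15.663)·0.15621 = 67.417 °C.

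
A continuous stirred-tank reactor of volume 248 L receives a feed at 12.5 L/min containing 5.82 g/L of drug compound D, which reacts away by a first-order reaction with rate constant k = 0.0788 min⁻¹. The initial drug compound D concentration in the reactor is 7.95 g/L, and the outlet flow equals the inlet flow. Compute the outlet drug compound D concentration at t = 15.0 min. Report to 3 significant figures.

3.09 g/L

V dC/dt = Q(C_in − C) − k V C.
dC/dt = (Q/V) C_in − (Q/V + k) C; effective rate a = Q/V + k = 0.050403 + 0.0788 = 0.12920 min⁻¹.
C_ss = Q C_in/(Q + kV) = 2.2704 g/L; C(t) = C_ss + (C₀ − C_ss) e^(−a t).
C(15.0) = 2.2704 + (5.6796)·e^(−0.12920·15.0) = 2.2704 + (5.6796)·0.14398 = 3.0882 g/L.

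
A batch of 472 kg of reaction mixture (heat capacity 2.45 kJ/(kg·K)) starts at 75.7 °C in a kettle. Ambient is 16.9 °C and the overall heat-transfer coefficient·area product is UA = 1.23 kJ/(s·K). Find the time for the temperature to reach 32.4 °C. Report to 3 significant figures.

1250 s

Heat balance on the well-mixed liquid: M c_p dT/dt = −UA(T − T_amb).
τ = M c_p/UA = 940.16 s; T_ss = T_amb = 16.900 °C.
T(t) = T_ss + (T₀ − T_ss)e^(−t/τ); set T = 32.4:
t = −τ ln[(T − T_ss)/(T₀ − T_ss)] = −940.16 · ln(0.26361) = 1253.5 s.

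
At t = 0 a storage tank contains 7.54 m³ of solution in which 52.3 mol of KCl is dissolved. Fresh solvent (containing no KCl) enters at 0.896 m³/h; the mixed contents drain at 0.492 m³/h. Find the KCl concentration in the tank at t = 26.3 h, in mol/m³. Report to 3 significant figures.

0.987 mol/m³

Total volume: dV/dt = Q_in − Q_out = 0.40400 m³/h, so V(t) = 7.54 + 0.40400 t and V(26.3) = 18.165 m³.
No KCl enters, so dm/dt = −Q_out · (m/V).
Separate: dm/m = −Q_out dt/V(t) ⇒ ln(m/m₀) = −(Q_out/(Q_in−Q_out)) ln(V/V₀).
m = m₀ (V₀/V)^(Q_out/(Q_in−Q_out)) = 52.3 × (7.54/18.165)^(1.2178) = 17.925 mol.
C = m/V = 17.925/18.165 = 0.98676 mol/m³.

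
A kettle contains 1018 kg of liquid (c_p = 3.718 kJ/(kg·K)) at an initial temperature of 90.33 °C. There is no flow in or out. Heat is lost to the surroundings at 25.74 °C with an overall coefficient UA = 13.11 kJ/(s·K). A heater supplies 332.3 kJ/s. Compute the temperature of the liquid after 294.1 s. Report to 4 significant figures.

65.26 °C

Unsteady energy balance on the tank contents: M c_p dT/dt = −UA(T − T_amb) + Q̇.
dT/dt = (T_ss − T)/τ with T_ss = T_amb + Q̇/UA = 25.74 + 332.3/13.11 = 51.0871 °C, τ = M c_p/UA = 1018·3.718/13.11 = 288.705 s.
Solution: T(t) = T_ss + (T₀ − T_ss) e^(−t/τ).
T(294.1) = 51.0871 + (39.2429)·0.361069 = 65.2565 °C.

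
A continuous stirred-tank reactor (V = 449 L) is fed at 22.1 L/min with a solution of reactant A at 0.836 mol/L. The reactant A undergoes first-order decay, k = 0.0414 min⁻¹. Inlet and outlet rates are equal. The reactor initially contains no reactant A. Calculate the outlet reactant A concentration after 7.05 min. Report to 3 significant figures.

0.214 mol/L

V dC/dt = Q(C_in − C) − k V C.
dC/dt = (Q/V) C_in − (Q/V + k) C; effective rate a = Q/V + k = 0.049220 + 0.0414 = 0.090620 min⁻¹.
C_ss = Q C_in/(Q + kV) = 0.45407 mol/L; C(t) = C_ss + (C₀ − C_ss) e^(−a t).
C(7.05) = 0.45407 + (-0.45407)·e^(−0.090620·7.05) = 0.45407 + (-0.45407)·0.52789 = 0.21437 mol/L.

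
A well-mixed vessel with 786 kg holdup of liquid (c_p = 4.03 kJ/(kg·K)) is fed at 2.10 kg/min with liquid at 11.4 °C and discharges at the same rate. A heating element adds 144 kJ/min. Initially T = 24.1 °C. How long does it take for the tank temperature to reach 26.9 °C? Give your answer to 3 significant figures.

392 min

Energy balance: M c_p dT/dt = ṁ c_p (T_in − T) + 144.
τ = M/ṁ = 374.29 min; T_ss = T_in + Q̇/(ṁ c_p) = 28.415 °C.
T(t) = T_ss + (T₀ − T_ss) e^(−t/τ). Set T = 26.9:
e^(−t/τ) = (26.9 − 28.415)/(24.1 − 28.415) = 0.35114
t = −374.29 · ln(0.35114) = 391.72 min.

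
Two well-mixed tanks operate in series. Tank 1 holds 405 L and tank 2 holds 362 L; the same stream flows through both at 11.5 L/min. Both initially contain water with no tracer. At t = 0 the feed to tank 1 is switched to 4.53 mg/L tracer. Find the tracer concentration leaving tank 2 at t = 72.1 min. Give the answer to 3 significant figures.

2.88 mg/L

Each tank obeys Vᵢ dCᵢ/dt = Q(Cᵢ₋₁ − Cᵢ), so τᵢ = Vᵢ/Q.
τ₁ = 405/11.5 = 35.217 min; τ₂ = 362/11.5 = 31.478 min.
Tank 1: C₁ = C_in(1 − e^(−t/τ₁)). Tank 2 (τ₁ ≠ τ₂): C₂ = C_in[1 − (τ₁ e^(−t/τ₁) − τ₂ e^(−t/τ₂))/(τ₁ − τ₂)].
At t = 72.1: e^(−t/τ₁) = 0.12909, e^(−t/τ₂) = 0.10122.
C₂ = 4.53·[1 − (35.217·0.12909 − 31.478·0.10122)/(3.7391)] = 4.53·0.63632 = 2.8825 mg/L.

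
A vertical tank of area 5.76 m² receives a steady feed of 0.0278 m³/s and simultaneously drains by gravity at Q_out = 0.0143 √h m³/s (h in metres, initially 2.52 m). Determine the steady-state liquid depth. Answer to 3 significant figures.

3.78 m

Level balance: A dh/dt = 0.0278 − 0.0143 √h. Setting dh/dt = 0:
Q_in = 0.0143 √h_ss ⇒ √h_ss = 0.0278/0.0143 = 1.9441.
h_ss = 1.9441² = 3.7794 m. (Since h₀ = 2.52 m < h_ss, the level will rise toward this value.)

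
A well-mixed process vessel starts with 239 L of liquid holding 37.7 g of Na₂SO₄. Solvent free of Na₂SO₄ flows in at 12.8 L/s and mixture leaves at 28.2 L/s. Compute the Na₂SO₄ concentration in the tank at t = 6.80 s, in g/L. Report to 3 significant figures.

0.0977 g/L

Let m(t) be the amount of Na₂SO₄. Volume: V(t) = V₀ + (Q_in − Q_out) t = 239 − 15.400 t; V(6.80) = 134.28 L.
No Na₂SO₄ enters, so dm/dt = −Q_out · (m/V).
dm/m = −Q_out dt/(V₀ − 15.400 t); integrating gives ln(m/m₀) = −(Q_out/(Q_in−Q_out)) ln(V/V₀).
m = m₀ (V₀/V)^(Q_out/(Q_in−Q_out)) = 37.7 × (239/134.28)^(-1.8312) = 13.117 g.
C = m/V = 13.117/134.28 = 0.097685 g/L.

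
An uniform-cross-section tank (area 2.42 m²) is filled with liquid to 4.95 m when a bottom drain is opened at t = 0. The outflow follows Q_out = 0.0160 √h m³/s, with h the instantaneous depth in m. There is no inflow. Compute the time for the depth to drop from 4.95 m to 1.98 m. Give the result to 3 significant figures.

With no inflow, A dh/dt = −0.0160 √h.
Separate and integrate: 2(√h − √h₀) = −(0.0160/A) t.
t = 2A(√h₀ − √h)/0.0160 = 2·2.42·(√4.95 − √1.98)/0.0160
  = 4.8400 × (2.2249 − 1.4071) / 0.0160 = 247.36 s.

247 s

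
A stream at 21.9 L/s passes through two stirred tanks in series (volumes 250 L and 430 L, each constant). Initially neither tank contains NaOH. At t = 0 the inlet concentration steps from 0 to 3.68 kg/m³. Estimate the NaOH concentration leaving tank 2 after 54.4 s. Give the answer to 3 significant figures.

Species balance on tank i: dCᵢ/dt = (Cᵢ₋₁ − Cᵢ)/τᵢ with τᵢ = Vᵢ/Q.
τ₁ = 250/21.9 = 11.416 s; τ₂ = 430/21.9 = 19.635 s.
Solving the cascade with C₁(0)=C₂(0)=0 gives C₂(t) = C_in[1 − (τ₁ e^(−t/τ₁) − τ₂ e^(−t/τ₂))/(τ₁ − τ₂)].
At t = 54.4: e^(−t/τ₁) = 0.0085191, e^(−t/τ₂) = 0.062624.
C₂ = 3.68·[1 − (11.416·0.0085191 − 19.635·0.062624)/(-8.2192)] = 3.68·0.86223 = 3.1730 kg/m³.

3.17 kg/m³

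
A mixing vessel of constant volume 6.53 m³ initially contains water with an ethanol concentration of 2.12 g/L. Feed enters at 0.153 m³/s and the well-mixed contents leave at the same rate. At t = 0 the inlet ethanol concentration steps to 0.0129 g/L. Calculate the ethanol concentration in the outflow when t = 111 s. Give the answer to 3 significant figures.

Transient balance on the dissolved component: V dC/dt = Q(C_in − C).
Rewrite as dC/dt + C/τ = C_in/τ, τ = V/Q = 42.680 s.
Solution: C(t) = C_in + (C₀ − C_in) e^(−t/τ).
C(111) = 0.0129 + (2.12 − 0.0129)·e^(−111/42.680) = 0.0129 + (2.1071)·0.074217 = 0.16928 g/L.

0.169 g/L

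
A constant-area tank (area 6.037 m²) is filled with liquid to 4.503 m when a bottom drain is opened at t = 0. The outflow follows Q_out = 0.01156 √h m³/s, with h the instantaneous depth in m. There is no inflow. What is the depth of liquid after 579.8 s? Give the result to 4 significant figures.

A dh/dt = −Q_out = −0.01156 √h.
Separate and integrate: 2(√h − √h₀) = −(0.01156/A) t.
√h = √4.503 − 0.01156·579.8/(2·6.037) = 2.12203 − 0.555117 = 1.56691.
h = 1.56691² = 2.45521 m.

2.455 m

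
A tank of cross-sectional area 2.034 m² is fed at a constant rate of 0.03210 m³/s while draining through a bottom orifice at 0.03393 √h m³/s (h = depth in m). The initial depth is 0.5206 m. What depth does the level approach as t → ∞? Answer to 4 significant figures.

0.8950 m

Accumulation of liquid (constant cross-section A): A dh/dt = Q_in − 0.03393 √h. At steady state dh/dt = 0:
Q_in = 0.03393 √h_ss ⇒ √h_ss = 0.03210/0.03393 = 0.946065.
h_ss = 0.946065² = 0.895040 m. (Since h₀ = 0.5206 m < h_ss, the level will rise toward this value.)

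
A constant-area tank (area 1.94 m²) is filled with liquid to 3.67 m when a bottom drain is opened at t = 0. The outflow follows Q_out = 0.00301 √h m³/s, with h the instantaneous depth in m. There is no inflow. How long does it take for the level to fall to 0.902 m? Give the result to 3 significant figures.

1250 s

With no inflow, A dh/dt = −0.00301 √h.
∫ h^(−1/2) dh = −(0.00301/A) ∫ dt, giving 2√h = 2√h₀ − (0.00301/A) t.
t = 2A(√h₀ − √h)/0.00301 = 2·1.94·(√3.67 − √0.902)/0.00301
  = 3.8800 × (1.9157 − 0.94974) / 0.00301 = 1245.2 s.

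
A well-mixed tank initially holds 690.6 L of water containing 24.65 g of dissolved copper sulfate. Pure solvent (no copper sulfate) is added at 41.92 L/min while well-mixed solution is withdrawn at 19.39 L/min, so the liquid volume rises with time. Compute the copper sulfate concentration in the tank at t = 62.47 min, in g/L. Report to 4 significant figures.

Total volume: dV/dt = Q_in − Q_out = 22.5300 L/min, so V(t) = 690.6 + 22.5300 t and V(62.47) = 2098.05 L.
Solute balance: dm/dt = 0 − Q_out C = −Q_out m/V(t).
dm/m = −Q_out dt/(V₀ + 22.5300 t); integrating gives ln(m/m₀) = −(Q_out/(Q_in−Q_out)) ln(V/V₀).
m = m₀ (V₀/V)^(Q_out/(Q_in−Q_out)) = 24.65 × (690.6/2098.05)^(0.860630) = 9.47297 g.
C = m/V = 9.47297/2098.05 = 0.00451513 g/L.

0.004515 g/L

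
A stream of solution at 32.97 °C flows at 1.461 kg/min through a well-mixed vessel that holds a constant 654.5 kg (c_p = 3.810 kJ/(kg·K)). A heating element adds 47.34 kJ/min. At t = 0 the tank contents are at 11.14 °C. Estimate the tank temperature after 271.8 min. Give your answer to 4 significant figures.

M c_p dT/dt = ṁ c_p (T_in − T) + Q̇.
τ = M/ṁ = 447.981 min; T_ss = T_in + Q̇/(ṁ c_p) = 32.97 + 47.34/(1.461·3.810) = 41.4746 °C.
This is linear first-order; T(t) = T_ss + (T₀ − T_ss) e^(−t/τ).
T(271.8) = 41.4746 + (-30.3346)·e^(−271.8/447.981) = 41.4746 + (-30.3346)·0.545135 = 24.9381 °C.

24.94 °C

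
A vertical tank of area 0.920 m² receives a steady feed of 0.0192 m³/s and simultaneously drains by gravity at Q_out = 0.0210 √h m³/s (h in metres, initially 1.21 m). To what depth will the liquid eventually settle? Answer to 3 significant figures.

A dh/dt = Q_in − 0.0210 √h. Steady state requires inflow = outflow:
Q_in = 0.0210 √h_ss ⇒ √h_ss = 0.0192/0.0210 = 0.91429.
h_ss = 0.91429² = 0.83592 m. (Since h₀ = 1.21 m > h_ss, the level will fall toward this value.)

0.836 m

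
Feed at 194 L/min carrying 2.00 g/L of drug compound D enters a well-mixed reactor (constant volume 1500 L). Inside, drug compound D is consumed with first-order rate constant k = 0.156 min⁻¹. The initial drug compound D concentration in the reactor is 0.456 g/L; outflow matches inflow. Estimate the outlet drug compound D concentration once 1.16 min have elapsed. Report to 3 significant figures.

Species balance: V dC/dt = Q C_in − Q C − k V C.
This is linear with rate a = Q/V + k = 0.28533 min⁻¹.
C_ss = Q C_in/(Q + kV) = 0.90654 g/L; C(t) = C_ss + (C₀ − C_ss) e^(−a t).
C(1.16) = 0.90654 + (-0.45054)·e^(−0.28533·1.16) = 0.90654 + (-0.45054)·0.71821 = 0.58296 g/L.

0.583 g/L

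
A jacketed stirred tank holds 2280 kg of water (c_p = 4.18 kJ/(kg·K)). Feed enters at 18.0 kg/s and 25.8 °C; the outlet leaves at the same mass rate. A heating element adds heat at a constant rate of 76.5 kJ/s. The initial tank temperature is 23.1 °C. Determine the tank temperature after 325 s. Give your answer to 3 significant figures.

26.5 °C

M c_p dT/dt = ṁ c_p (T_in − T) + Q̇.
Rearrange: dT/dt = (T_ss − T)/τ with τ = M/ṁ = 126.67 s and T_ss = T_in + Q̇/(ṁ c_p) = 26.817 °C.
T approaches T_ss exponentially: T(t) = T_ss + (T₀ − T_ss) e^(−t/τ).
T(325) = 26.817 + (-3.7167)·e^(−325/126.67) = 26.817 + (-3.7167)·0.076858 = 26.531 °C.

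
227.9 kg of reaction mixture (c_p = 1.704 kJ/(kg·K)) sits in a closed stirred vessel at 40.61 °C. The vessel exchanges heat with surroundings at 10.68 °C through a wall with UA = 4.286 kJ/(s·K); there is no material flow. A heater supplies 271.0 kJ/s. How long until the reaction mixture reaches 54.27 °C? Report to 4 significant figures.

47.84 s

Lumped-capacitance energy balance: M c_p dT/dt = UA(T_amb − T) + Q̇.
τ = M c_p/UA = 90.6070 s; T_ss = T_amb + Q̇/UA = 10.68 + 271.0/4.286 = 73.9091 °C.
T(t) = T_ss + (T₀ − T_ss)e^(−t/τ); set T = 54.27:
t = −τ ln[(T − T_ss)/(T₀ − T_ss)] = −90.6070 · ln(0.589779) = 47.8412 s.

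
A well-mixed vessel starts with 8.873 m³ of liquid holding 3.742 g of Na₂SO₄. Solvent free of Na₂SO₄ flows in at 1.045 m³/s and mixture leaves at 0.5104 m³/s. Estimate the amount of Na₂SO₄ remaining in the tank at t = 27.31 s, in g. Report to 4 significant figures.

1.478 g

Let m(t) be the amount of Na₂SO₄. Volume: V(t) = V₀ + (Q_in − Q_out) t = 8.873 + 0.534600 t; V(27.31) = 23.4729 m³.
Species balance (pure solvent in): dm/dt = −Q_out · m/V(t).
dm/m = −Q_out dt/(V₀ + 0.534600 t); integrating gives ln(m/m₀) = −(Q_out/(Q_in−Q_out)) ln(V/V₀).
m = m₀ (V₀/V)^(Q_out/(Q_in−Q_out)) = 3.742 × (8.873/23.4729)^(0.954733) = 1.47820 g.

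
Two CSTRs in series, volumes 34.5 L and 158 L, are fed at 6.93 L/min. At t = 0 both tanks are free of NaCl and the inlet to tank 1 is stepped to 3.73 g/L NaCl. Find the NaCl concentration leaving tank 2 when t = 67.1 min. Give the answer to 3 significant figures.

Species balance on tank i: dCᵢ/dt = (Cᵢ₋₁ − Cᵢ)/τᵢ with τᵢ = Vᵢ/Q.
τ₁ = 34.5/6.93 = 4.9784 min; τ₂ = 158/6.93 = 22.799 min.
Tank 1: C₁ = C_in(1 − e^(−t/τ₁)). Tank 2 (τ₁ ≠ τ₂): C₂ = C_in[1 − (τ₁ e^(−t/τ₁) − τ₂ e^(−t/τ₂))/(τ₁ − τ₂)].
At t = 67.1: e^(−t/τ₁) = 1.4010e-06, e^(−t/τ₂) = 0.052704.
C₂ = 3.73·[1 − (4.9784·1.4010e-06 − 22.799·0.052704)/(-17.821)] = 3.73·0.93257 = 3.4785 g/L.

3.48 g/L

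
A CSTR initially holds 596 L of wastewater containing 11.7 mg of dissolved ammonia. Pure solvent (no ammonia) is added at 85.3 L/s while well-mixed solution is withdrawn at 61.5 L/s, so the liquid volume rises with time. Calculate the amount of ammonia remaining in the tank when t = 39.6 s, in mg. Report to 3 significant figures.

Let m(t) be the amount of ammonia. Volume: V(t) = V₀ + (Q_in − Q_out) t = 596 + 23.800 t; V(39.6) = 1538.5 L.
No ammonia enters, so dm/dt = −Q_out · (m/V).
Separate: dm/m = −Q_out dt/V(t) ⇒ ln(m/m₀) = −(Q_out/(Q_in−Q_out)) ln(V/V₀).
m = m₀ (V₀/V)^(Q_out/(Q_in−Q_out)) = 11.7 × (596/1538.5)^(2.5840) = 1.0092 mg.

1.01 mg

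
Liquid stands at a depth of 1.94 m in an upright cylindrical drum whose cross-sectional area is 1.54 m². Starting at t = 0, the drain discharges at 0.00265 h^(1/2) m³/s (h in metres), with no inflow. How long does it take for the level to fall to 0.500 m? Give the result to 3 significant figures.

797 s

With no inflow, A dh/dt = −0.00265 √h.
Separate and integrate: 2(√h − √h₀) = −(0.00265/A) t.
t = 2A(√h₀ − √h)/0.00265 = 2·1.54·(√1.94 − √0.500)/0.00265
  = 3.0800 × (1.3928 − 0.70711) / 0.00265 = 797.00 s.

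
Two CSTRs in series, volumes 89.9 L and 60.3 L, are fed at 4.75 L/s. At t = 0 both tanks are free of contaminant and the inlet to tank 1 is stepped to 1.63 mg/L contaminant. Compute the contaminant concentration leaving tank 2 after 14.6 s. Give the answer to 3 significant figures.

Each tank obeys Vᵢ dCᵢ/dt = Q(Cᵢ₋₁ − Cᵢ), so τᵢ = Vᵢ/Q.
τ₁ = 89.9/4.75 = 18.926 s; τ₂ = 60.3/4.75 = 12.695 s.
Tank 1: C₁ = C_in(1 − e^(−t/τ₁)). Tank 2 (τ₁ ≠ τ₂): C₂ = C_in[1 − (τ₁ e^(−t/τ₁) − τ₂ e^(−t/τ₂))/(τ₁ − τ₂)].
At t = 14.6: e^(−t/τ₁) = 0.46236, e^(−t/τ₂) = 0.31661.
C₂ = 1.63·[1 − (18.926·0.46236 − 12.695·0.31661)/(6.2316)] = 1.63·0.24073 = 0.39238 mg/L.

0.392 mg/L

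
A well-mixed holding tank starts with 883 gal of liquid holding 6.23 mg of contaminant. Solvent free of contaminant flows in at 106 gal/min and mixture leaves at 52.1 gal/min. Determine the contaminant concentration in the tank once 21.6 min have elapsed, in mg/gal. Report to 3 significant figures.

Let m(t) be the amount of contaminant. Volume: V(t) = V₀ + (Q_in − Q_out) t = 883 + 53.900 t; V(21.6) = 2047.2 gal.
Species balance (pure solvent in): dm/dt = −Q_out · m/V(t).
Separate: dm/m = −Q_out dt/V(t) ⇒ ln(m/m₀) = −(Q_out/(Q_in−Q_out)) ln(V/V₀).
m = m₀ (V₀/V)^(Q_out/(Q_in−Q_out)) = 6.23 × (883/2047.2)^(0.96660) = 2.7636 mg.
C = m/V = 2.7636/2047.2 = 0.0013499 mg/gal.

0.00135 mg/gal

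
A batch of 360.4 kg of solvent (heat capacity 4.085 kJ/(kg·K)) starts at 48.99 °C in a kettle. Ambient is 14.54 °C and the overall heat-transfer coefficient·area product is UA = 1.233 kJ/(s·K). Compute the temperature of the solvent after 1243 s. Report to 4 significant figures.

26.70 °C

M c_p dT/dt = −UA(T − T_amb).
dT/dt = (T_ss − T)/τ with T_ss = T_amb = 14.5400 °C, τ = M c_p/UA = 360.4·4.085/1.233 = 1194.03 s.
This is linear first-order; T(t) = T_ss + (T₀ − T_ss) e^(−t/τ).
T(1243) = 14.5400 + (34.4500)·0.353096 = 26.7041 °C.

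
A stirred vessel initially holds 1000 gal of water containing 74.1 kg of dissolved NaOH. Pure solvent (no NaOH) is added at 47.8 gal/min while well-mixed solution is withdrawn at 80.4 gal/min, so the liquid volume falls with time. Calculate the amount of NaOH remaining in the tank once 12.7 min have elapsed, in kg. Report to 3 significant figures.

19.8 kg

Total volume: dV/dt = Q_in − Q_out = -32.600 gal/min, so V(t) = 1000 − 32.600 t and V(12.7) = 585.98 gal.
Solute balance: dm/dt = 0 − Q_out C = −Q_out m/V(t).
dm/m = −Q_out dt/(V₀ − 32.600 t); integrating gives ln(m/m₀) = −(Q_out/(Q_in−Q_out)) ln(V/V₀).
m = m₀ (V₀/V)^(Q_out/(Q_in−Q_out)) = 74.1 × (1000/585.98)^(-2.4663) = 19.832 kg.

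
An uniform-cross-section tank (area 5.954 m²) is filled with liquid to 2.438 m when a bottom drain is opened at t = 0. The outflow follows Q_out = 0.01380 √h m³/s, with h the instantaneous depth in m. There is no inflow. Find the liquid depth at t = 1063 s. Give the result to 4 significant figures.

A dh/dt = −Q_out = −0.01380 √h.
This is separable: 2 d(√h)/dt = −0.01380/A, so √h = √h₀ − (0.01380/(2A)) t.
√h = √2.438 − 0.01380·1063/(2·5.954) = 1.56141 − 1.23189 = 0.329515.
h = 0.329515² = 0.108580 m.

0.1086 m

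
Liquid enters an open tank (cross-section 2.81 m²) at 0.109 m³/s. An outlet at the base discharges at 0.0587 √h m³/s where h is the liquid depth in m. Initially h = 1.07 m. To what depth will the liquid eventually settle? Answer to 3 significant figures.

Level balance: A dh/dt = 0.109 − 0.0587 √h. Setting dh/dt = 0:
Q_in = 0.0587 √h_ss ⇒ √h_ss = 0.109/0.0587 = 1.8569.
h_ss = 1.8569² = 3.4481 m. (Since h₀ = 1.07 m < h_ss, the level will rise toward this value.)

3.45 m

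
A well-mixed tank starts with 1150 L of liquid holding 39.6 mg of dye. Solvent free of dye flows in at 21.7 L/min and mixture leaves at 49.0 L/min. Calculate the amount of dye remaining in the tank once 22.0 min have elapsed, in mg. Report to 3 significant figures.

10.5 mg

Let m(t) be the amount of dye. Volume: V(t) = V₀ + (Q_in − Q_out) t = 1150 − 27.300 t; V(22.0) = 549.40 L.
Solute balance: dm/dt = 0 − Q_out C = −Q_out m/V(t).
Separate: dm/m = −Q_out dt/V(t) ⇒ ln(m/m₀) = −(Q_out/(Q_in−Q_out)) ln(V/V₀).
m = m₀ (V₀/V)^(Q_out/(Q_in−Q_out)) = 39.6 × (1150/549.40)^(-1.7949) = 10.517 mg.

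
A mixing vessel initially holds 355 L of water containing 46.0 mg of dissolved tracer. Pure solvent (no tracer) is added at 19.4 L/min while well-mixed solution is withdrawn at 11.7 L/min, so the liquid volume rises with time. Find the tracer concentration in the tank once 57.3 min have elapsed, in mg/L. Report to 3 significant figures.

0.0169 mg/L

Total volume: dV/dt = Q_in − Q_out = 7.7000 L/min, so V(t) = 355 + 7.7000 t and V(57.3) = 796.21 L.
Solute balance: dm/dt = 0 − Q_out C = −Q_out m/V(t).
dm/m = −Q_out dt/(V₀ + 7.7000 t); integrating gives ln(m/m₀) = −(Q_out/(Q_in−Q_out)) ln(V/V₀).
m = m₀ (V₀/V)^(Q_out/(Q_in−Q_out)) = 46.0 × (355/796.21)^(1.5195) = 13.481 mg.
C = m/V = 13.481/796.21 = 0.016932 mg/L.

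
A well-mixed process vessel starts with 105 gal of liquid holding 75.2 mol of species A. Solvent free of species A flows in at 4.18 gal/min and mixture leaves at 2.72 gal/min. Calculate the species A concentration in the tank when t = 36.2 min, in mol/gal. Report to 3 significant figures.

Total volume: dV/dt = Q_in − Q_out = 1.4600 gal/min, so V(t) = 105 + 1.4600 t and V(36.2) = 157.85 gal.
No species A enters, so dm/dt = −Q_out · (m/V).
Separate: dm/m = −Q_out dt/V(t) ⇒ ln(m/m₀) = −(Q_out/(Q_in−Q_out)) ln(V/V₀).
m = m₀ (V₀/V)^(Q_out/(Q_in−Q_out)) = 75.2 × (105/157.85)^(1.8630) = 35.184 mol.
C = m/V = 35.184/157.85 = 0.22290 mol/gal.

0.223 mol/gal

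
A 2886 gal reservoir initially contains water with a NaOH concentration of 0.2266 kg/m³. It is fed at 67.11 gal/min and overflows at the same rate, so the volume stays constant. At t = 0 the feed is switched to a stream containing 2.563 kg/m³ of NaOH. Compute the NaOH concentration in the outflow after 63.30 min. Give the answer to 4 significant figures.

2.027 kg/m³

Mass balance on the solute (V constant): V dC/dt = Q(C_in − C).
Time constant τ = V/Q = 2886/67.11 = 43.0040 min.
This is linear first-order; C(t) = C_in + (C₀ − C_in) e^(−t/τ).
C(63.30) = 2.563 + (0.2266 − 2.563)·e^(−63.30/43.0040) = 2.563 + (-2.33640)·0.229476 = 2.02685 kg/m³.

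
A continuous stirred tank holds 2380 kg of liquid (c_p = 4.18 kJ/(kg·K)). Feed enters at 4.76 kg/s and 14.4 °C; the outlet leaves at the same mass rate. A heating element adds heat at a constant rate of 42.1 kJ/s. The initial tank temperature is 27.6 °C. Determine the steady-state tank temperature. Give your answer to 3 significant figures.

M c_p dT/dt = ṁ c_p (T_in − T) + Q̇.
At steady state dT/dt = 0 ⇒ T_ss = T_in + Q̇/(ṁ c_p) = 14.4 + 42.1/(4.76·4.18) = 16.516 °C.

16.5 °C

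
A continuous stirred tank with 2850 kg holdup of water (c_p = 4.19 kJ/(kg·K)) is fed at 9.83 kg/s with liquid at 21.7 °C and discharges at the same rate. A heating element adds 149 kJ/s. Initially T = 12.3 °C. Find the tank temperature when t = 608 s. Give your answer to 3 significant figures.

M c_p dT/dt = ṁ c_p (T_in − T) + Q̇.
Rearrange: dT/dt = (T_ss − T)/τ with τ = M/ṁ = 289.93 s and T_ss = T_in + Q̇/(ṁ c_p) = 25.318 °C.
T approaches T_ss exponentially: T(t) = T_ss + (T₀ − T_ss) e^(−t/τ).
T(608) = 25.318 + (-13.018)·e^(−608/289.93) = 25.318 + (-13.018)·0.12282 = 23.719 °C.

23.7 °C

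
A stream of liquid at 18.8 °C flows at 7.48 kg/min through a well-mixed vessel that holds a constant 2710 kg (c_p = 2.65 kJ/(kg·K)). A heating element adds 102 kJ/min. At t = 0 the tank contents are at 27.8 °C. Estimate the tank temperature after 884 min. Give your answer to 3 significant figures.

M c_p dT/dt = ṁ c_p (T_in − T) + Q̇.
τ = M/ṁ = 362.30 min; T_ss = T_in + Q̇/(ṁ c_p) = 18.8 + 102/(7.48·2.65) = 23.946 °C.
This is linear first-order; T(t) = T_ss + (T₀ − T_ss) e^(−t/τ).
T(884) = 23.946 + (3.8542)·e^(−884/362.30) = 23.946 + (3.8542)·0.087163 = 24.282 °C.

24.3 °C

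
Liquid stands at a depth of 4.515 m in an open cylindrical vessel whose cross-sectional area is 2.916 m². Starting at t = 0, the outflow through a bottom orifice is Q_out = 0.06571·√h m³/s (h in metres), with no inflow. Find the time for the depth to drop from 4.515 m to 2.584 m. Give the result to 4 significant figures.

45.92 s

Accumulation of liquid (constant cross-section A): A dh/dt = −0.06571 √h.
Separate and integrate: 2(√h − √h₀) = −(0.06571/A) t.
t = 2A(√h₀ − √h)/0.06571 = 2·2.916·(√4.515 − √2.584)/0.06571
  = 5.83200 × (2.12485 − 1.60748) / 0.06571 = 45.9185 s.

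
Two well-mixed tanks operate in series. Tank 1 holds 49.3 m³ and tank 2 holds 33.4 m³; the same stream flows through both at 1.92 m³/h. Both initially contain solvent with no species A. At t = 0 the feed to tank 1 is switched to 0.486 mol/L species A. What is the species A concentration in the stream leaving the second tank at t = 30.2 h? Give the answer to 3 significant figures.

0.201 mol/L

Species balance on tank i: dCᵢ/dt = (Cᵢ₋₁ − Cᵢ)/τᵢ with τᵢ = Vᵢ/Q.
τ₁ = 49.3/1.92 = 25.677 h; τ₂ = 33.4/1.92 = 17.396 h.
Solving the cascade with C₁(0)=C₂(0)=0 gives C₂(t) = C_in[1 − (τ₁ e^(−t/τ₁) − τ₂ e^(−t/τ₂))/(τ₁ − τ₂)].
At t = 30.2: e^(−t/τ₁) = 0.30847, e^(−t/τ₂) = 0.17622.
C₂ = 0.486·[1 − (25.677·0.30847 − 17.396·0.17622)/(8.2812)] = 0.486·0.41373 = 0.20107 mol/L.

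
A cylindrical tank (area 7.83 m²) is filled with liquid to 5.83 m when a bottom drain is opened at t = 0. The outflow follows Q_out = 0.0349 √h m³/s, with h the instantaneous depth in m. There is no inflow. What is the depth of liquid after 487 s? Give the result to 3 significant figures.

Volume balance on the tank: A dh/dt = −0.0349 √h.
∫ h^(−1/2) dh = −(0.0349/A) ∫ dt, giving 2√h = 2√h₀ − (0.0349/A) t.
√h = √5.83 − 0.0349·487/(2·7.83) = 2.4145 − 1.0853 = 1.3292.
h = 1.3292² = 1.7668 m.

1.77 m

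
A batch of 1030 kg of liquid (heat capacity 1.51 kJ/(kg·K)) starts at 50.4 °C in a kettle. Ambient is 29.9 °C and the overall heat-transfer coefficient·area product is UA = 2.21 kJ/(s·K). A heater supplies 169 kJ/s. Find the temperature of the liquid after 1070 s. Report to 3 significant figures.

Lumped-capacitance energy balance: M c_p dT/dt = UA(T_amb − T) + Q̇.
dT/dt = (T_ss − T)/τ with T_ss = T_amb + Q̇/UA = 29.9 + 169/2.21 = 106.37 °C, τ = M c_p/UA = 1030·1.51/2.21 = 703.76 s.
Solution: T(t) = T_ss + (T₀ − T_ss) e^(−t/τ).
T(1070) = 106.37 + (-55.971)·0.21862 = 94.134 °C.

94.1 °C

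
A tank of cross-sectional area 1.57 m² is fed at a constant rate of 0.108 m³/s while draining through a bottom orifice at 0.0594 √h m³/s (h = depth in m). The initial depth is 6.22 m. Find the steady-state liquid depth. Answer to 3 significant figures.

3.31 m

Level balance: A dh/dt = 0.108 − 0.0594 √h. Setting dh/dt = 0:
Q_in = 0.0594 √h_ss ⇒ √h_ss = 0.108/0.0594 = 1.8182.
h_ss = 1.8182² = 3.3058 m. (Since h₀ = 6.22 m > h_ss, the level will fall toward this value.)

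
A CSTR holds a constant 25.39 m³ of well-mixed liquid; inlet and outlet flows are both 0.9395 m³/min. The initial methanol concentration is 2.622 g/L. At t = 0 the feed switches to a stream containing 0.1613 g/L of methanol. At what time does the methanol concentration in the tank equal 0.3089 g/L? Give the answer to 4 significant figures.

76.04 min

Species balance: V dC/dt = Q(C_in − C) ⇒ τ = V/Q = 27.0250 min.
C(t) = C_in + (C₀ − C_in) e^(−t/τ). Set C = 0.3089 and solve for t:
e^(−t/τ) = (C − C_in)/(C₀ − C_in) = (0.3089 − 0.1613)/(2.622 − 0.1613) = 0.0599829
t = −τ ln(…) = 27.0250 × 2.81370 = 76.0402 min.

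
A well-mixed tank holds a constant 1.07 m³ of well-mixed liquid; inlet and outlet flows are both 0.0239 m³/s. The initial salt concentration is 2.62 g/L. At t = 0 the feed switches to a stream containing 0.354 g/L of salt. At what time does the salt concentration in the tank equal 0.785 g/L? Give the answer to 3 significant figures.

74.3 s

Species balance: V dC/dt = Q(C_in − C) ⇒ τ = V/Q = 44.770 s.
C(t) = C_in + (C₀ − C_in) e^(−t/τ). Set C = 0.785 and solve for t:
e^(−t/τ) = (C − C_in)/(C₀ − C_in) = (0.785 − 0.354)/(2.62 − 0.354) = 0.19020
t = −τ ln(…) = 44.770 × 1.6597 = 74.303 s.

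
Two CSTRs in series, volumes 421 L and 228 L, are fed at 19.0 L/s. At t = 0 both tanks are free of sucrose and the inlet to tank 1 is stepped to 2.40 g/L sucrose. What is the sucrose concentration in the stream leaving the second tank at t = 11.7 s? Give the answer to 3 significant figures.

0.382 g/L

Species balance on tank i: dCᵢ/dt = (Cᵢ₋₁ − Cᵢ)/τᵢ with τᵢ = Vᵢ/Q.
τ₁ = 421/19.0 = 22.158 s; τ₂ = 228/19.0 = 12.000 s.
Tank 1: C₁ = C_in(1 − e^(−t/τ₁)). Tank 2 (τ₁ ≠ τ₂): C₂ = C_in[1 − (τ₁ e^(−t/τ₁) − τ₂ e^(−t/τ₂))/(τ₁ − τ₂)].
At t = 11.7: e^(−t/τ₁) = 0.58977, e^(−t/τ₂) = 0.37719.
C₂ = 2.40·[1 − (22.158·0.58977 − 12.000·0.37719)/(10.158)] = 2.40·0.15911 = 0.38186 g/L.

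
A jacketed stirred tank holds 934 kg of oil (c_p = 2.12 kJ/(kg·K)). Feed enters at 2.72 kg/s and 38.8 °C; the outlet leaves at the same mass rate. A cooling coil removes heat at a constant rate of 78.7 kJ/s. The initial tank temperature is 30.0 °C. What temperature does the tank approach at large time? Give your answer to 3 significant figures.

25.2 °C

Unsteady energy balance on the tank contents: M c_p dT/dt = ṁ c_p (T_in − T) − 78.7.
At steady state dT/dt = 0 ⇒ T_ss = T_in − Q̇/(ṁ c_p) = 38.8 − 78.7/(2.72·2.12) = 25.152 °C.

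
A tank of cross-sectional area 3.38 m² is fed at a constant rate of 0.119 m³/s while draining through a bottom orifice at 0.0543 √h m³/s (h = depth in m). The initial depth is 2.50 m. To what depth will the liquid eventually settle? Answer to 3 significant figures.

Mass balance (ρ constant): A dh/dt = Q_in − 0.0543 √h. At steady state dh/dt = 0:
Q_in = 0.0543 √h_ss ⇒ √h_ss = 0.119/0.0543 = 2.1915.
h_ss = 2.1915² = 4.8028 m. (Since h₀ = 2.50 m < h_ss, the level will rise toward this value.)

4.80 m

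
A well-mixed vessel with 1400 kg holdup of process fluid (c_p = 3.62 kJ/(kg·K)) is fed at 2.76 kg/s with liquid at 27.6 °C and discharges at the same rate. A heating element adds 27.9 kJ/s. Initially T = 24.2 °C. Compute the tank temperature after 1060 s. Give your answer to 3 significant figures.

M c_p dT/dt = ṁ c_p (T_in − T) + Q̇.
τ = M/ṁ = 507.25 s; T_ss = T_in + Q̇/(ṁ c_p) = 27.6 + 27.9/(2.76·3.62) = 30.392 °C.
Solution: T(t) = T_ss + (T₀ − T_ss) e^(−t/τ).
T(1060) = 30.392 + (-6.1925)·e^(−1060/507.25) = 30.392 + (-6.1925)·0.12372 = 29.626 °C.

29.6 °C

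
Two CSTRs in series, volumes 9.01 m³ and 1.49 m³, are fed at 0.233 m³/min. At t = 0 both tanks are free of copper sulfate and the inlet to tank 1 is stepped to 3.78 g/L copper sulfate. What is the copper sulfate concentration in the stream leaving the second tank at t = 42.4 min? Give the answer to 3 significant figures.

Each tank obeys Vᵢ dCᵢ/dt = Q(Cᵢ₋₁ − Cᵢ), so τᵢ = Vᵢ/Q.
τ₁ = 9.01/0.233 = 38.670 min; τ₂ = 1.49/0.233 = 6.3948 min.
Solving the cascade with C₁(0)=C₂(0)=0 gives C₂(t) = C_in[1 − (τ₁ e^(−t/τ₁) − τ₂ e^(−t/τ₂))/(τ₁ − τ₂)].
At t = 42.4: e^(−t/τ₁) = 0.33405, e^(−t/τ₂) = 0.0013197.
C₂ = 3.78·[1 − (38.670·0.33405 − 6.3948·0.0013197)/(32.275)] = 3.78·0.60003 = 2.2681 g/L.

2.27 g/L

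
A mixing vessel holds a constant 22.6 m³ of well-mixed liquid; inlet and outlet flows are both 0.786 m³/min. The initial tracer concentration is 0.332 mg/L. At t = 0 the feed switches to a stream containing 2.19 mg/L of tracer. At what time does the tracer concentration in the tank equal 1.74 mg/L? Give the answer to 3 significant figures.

Transient balance on the dissolved component: V dC/dt = Q(C_in − C), so τ = V/Q = 28.753 min.
C(t) = C_in + (C₀ − C_in) e^(−t/τ). Set C = 1.74 and solve for t:
e^(−t/τ) = (C − C_in)/(C₀ − C_in) = (1.74 − 2.19)/(0.332 − 2.19) = 0.24220
t = −τ ln(…) = 28.753 × 1.4180 = 40.772 min.

40.8 min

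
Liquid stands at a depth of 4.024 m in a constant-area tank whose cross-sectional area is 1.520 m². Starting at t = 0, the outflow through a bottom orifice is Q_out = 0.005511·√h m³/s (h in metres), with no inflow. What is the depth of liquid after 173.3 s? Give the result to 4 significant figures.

2.862 m

A dh/dt = −Q_out = −0.005511 √h.
This is separable: 2 d(√h)/dt = −0.005511/A, so √h = √h₀ − (0.005511/(2A)) t.
√h = √4.024 − 0.005511·173.3/(2·1.520) = 2.00599 − 0.314163 = 1.69183.
h = 1.69183² = 2.86228 m.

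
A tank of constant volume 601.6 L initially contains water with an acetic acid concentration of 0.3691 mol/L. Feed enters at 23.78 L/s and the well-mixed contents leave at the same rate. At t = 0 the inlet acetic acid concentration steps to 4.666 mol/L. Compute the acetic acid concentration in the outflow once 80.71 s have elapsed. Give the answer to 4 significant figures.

Transient balance on the dissolved component: V dC/dt = Q(C_in − C).
So dC/dt = (C_in − C)/τ with τ = V/Q = 601.6/23.78 = 25.2986 s.
C approaches C_in exponentially: C(t) = C_in + (C₀ − C_in) e^(−t/τ).
C(80.71) = 4.666 + (0.3691 − 4.666)·e^(−80.71/25.2986) = 4.666 + (-4.29690)·0.0411596 = 4.48914 mol/L.

4.489 mol/L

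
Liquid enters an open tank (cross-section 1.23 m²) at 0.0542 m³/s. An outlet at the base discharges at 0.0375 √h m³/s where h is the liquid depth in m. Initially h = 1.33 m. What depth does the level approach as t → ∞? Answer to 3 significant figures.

2.09 m

A dh/dt = Q_in − 0.0375 √h. Steady state requires inflow = outflow:
Q_in = 0.0375 √h_ss ⇒ √h_ss = 0.0542/0.0375 = 1.4453.
h_ss = 1.4453² = 2.0890 m. (Since h₀ = 1.33 m < h_ss, the level will rise toward this value.)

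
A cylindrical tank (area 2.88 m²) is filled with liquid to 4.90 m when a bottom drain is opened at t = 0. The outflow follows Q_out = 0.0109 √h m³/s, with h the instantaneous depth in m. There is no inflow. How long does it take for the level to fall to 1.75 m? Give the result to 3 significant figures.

471 s

A dh/dt = −Q_out = −0.0109 √h.
This is separable: 2 d(√h)/dt = −0.0109/A, so √h = √h₀ − (0.0109/(2A)) t.
t = 2A(√h₀ − √h)/0.0109 = 2·2.88·(√4.90 − √1.75)/0.0109
  = 5.7600 × (2.2136 − 1.3229) / 0.0109 = 470.69 s.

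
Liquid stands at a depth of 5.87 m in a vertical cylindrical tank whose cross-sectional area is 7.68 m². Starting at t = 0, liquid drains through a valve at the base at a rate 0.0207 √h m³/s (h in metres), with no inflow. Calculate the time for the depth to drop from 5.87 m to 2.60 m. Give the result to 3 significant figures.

A dh/dt = −Q_out = −0.0207 √h.
This is separable: 2 d(√h)/dt = −0.0207/A, so √h = √h₀ − (0.0207/(2A)) t.
t = 2A(√h₀ − √h)/0.0207 = 2·7.68·(√5.87 − √2.60)/0.0207
  = 15.360 × (2.4228 − 1.6125) / 0.0207 = 601.31 s.

601 s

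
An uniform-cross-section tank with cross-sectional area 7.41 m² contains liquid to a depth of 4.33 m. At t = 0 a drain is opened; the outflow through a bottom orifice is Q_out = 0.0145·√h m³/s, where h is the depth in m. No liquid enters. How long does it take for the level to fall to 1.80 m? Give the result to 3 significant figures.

Unsteady balance on liquid volume: A dh/dt = −0.0145 √h.
This is separable: 2 d(√h)/dt = −0.0145/A, so √h = √h₀ − (0.0145/(2A)) t.
t = 2A(√h₀ − √h)/0.0145 = 2·7.41·(√4.33 − √1.80)/0.0145
  = 14.820 × (2.0809 − 1.3416) / 0.0145 = 755.54 s.

756 s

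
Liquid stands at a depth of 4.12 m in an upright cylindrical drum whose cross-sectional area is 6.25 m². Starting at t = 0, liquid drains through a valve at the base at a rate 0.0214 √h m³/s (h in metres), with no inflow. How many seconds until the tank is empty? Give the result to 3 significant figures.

With no inflow, A dh/dt = −0.0214 √h.
This is separable: 2 d(√h)/dt = −0.0214/A, so √h = √h₀ − (0.0214/(2A)) t.
Tank is empty when √h = 0: t_empty = 2A√h₀/0.0214.
t_empty = 2·6.25·√4.12/0.0214 = 12.500·2.0298/0.0214 = 1185.6 s.

1190 s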